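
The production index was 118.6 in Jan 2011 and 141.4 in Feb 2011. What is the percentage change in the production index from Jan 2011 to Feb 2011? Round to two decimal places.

Change = (141.4 − 118.6) / 118.6 × 100
       = 22.8 / 118.6 × 100 = 19.2243%

19.22%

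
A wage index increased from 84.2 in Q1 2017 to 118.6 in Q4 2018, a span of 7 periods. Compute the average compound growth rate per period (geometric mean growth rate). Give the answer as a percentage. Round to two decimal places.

Growth factor = (118.6/84.2)^(1/7) = (1.408551)^(1/7) = 1.050155
Growth rate = 1.050155 − 1 = 0.050155 = 5.0155%

5.02%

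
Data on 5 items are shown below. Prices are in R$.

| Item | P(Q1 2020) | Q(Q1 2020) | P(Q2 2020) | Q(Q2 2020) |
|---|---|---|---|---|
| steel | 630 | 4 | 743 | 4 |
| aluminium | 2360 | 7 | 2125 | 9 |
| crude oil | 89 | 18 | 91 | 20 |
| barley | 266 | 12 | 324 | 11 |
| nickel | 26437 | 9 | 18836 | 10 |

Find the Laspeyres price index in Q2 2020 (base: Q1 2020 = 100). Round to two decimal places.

73.69

Laspeyres price index uses base-period quantities as weights.
ΣP(Q2 2020)·Q(Q1 2020) = 743×4 + 2125×7 + 91×18 + 324×12 + 18836×9 = 2972 + 14875 + 1638 + 3888 + 169524 = 192897
ΣP(Q1 2020)·Q(Q1 2020) = 630×4 + 2360×7 + 89×18 + 266×12 + 26437×9 = 2520 + 16520 + 1602 + 3192 + 237933 = 261767
Index = 192897 / 261767 × 100 = 73.6903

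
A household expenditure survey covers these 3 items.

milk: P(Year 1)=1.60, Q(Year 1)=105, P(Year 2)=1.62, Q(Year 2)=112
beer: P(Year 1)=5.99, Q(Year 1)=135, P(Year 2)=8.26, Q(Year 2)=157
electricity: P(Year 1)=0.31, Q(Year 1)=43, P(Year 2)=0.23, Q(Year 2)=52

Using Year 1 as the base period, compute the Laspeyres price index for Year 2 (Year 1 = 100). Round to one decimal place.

130.8

Laspeyres price index uses base-period quantities as weights.
ΣP(Year 2)·Q(Year 1) = 1.62×105 + 8.26×135 + 0.23×43 = 170.1 + 1115.1 + 9.89 = 1295.09
ΣP(Year 1)·Q(Year 1) = 1.60×105 + 5.99×135 + 0.31×43 = 168 + 808.65 + 13.33 = 989.98
Index = 1295.09 / 989.98 × 100 = 130.8198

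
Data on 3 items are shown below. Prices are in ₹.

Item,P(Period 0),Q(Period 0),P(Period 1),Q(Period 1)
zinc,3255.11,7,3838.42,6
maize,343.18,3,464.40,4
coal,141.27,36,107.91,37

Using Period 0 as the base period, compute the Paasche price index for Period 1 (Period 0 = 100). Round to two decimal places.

Paasche price index uses current-period quantities as weights.
ΣP(Period 1)·Q(Period 1) = 3838.42×6 + 464.40×4 + 107.91×37 = 23030.52 + 1857.6 + 3992.67 = 28880.79
ΣP(Period 0)·Q(Period 1) = 3255.11×6 + 343.18×4 + 141.27×37 = 19530.66 + 1372.72 + 5226.99 = 26130.37
Index = 28880.79 / 26130.37 × 100 = 110.5258

110.53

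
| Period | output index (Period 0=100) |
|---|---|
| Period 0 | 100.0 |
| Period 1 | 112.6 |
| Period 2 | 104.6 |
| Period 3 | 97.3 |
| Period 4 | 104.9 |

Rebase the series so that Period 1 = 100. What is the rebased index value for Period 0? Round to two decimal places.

88.81

Rebased(Period 0) = 100.0 / 112.6 × 100 = 88.8099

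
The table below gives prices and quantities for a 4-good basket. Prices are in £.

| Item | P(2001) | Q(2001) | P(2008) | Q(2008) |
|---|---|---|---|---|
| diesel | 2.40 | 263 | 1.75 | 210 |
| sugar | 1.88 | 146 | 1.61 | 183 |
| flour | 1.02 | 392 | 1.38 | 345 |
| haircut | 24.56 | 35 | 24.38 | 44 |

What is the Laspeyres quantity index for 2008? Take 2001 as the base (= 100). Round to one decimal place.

Laspeyres quantity index uses base-period prices as weights.
ΣP(2001)·Q(2008) = 2.40×210 + 1.88×183 + 1.02×345 + 24.56×44 = 504 + 344.04 + 351.9 + 1080.64 = 2280.58
ΣP(2001)·Q(2001) = 2.40×263 + 1.88×146 + 1.02×392 + 24.56×35 = 631.2 + 274.48 + 399.84 + 859.6 = 2165.12
Index = 2280.58 / 2165.12 × 100 = 105.3327

105.3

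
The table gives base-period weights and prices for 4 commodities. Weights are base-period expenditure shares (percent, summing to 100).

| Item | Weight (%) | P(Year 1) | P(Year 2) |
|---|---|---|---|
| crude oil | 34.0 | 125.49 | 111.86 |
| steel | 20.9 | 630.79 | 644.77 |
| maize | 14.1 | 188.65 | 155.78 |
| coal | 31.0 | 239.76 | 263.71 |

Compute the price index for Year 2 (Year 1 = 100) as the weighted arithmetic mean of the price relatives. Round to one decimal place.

97.4

crude oil: 34.0 × (111.86/125.49) = 34.0 × 0.891386 = 30.3071
steel: 20.9 × (644.77/630.79) = 20.9 × 1.022163 = 21.3632
maize: 14.1 × (155.78/188.65) = 14.1 × 0.825762 = 11.6432
coal: 31.0 × (263.71/239.76) = 31.0 × 1.099892 = 34.0966
Index = Σ wᵢ·(p₁ᵢ/p₀ᵢ) = 30.3071 + 21.3632 + 11.6432 + 34.0966 = 97.4102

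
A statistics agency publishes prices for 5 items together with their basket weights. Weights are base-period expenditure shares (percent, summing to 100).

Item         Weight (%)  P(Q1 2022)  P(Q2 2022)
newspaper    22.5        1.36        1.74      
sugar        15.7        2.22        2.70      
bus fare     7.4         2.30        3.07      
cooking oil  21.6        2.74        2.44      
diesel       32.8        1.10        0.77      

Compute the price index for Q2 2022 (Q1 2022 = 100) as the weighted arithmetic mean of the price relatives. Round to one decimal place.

100.0

newspaper: 22.5 × (1.74/1.36) = 22.5 × 1.279412 = 28.7868
sugar: 15.7 × (2.70/2.22) = 15.7 × 1.216216 = 19.0946
bus fare: 7.4 × (3.07/2.30) = 7.4 × 1.334783 = 9.8774
cooking oil: 21.6 × (2.44/2.74) = 21.6 × 0.890511 = 19.2350
diesel: 32.8 × (0.77/1.10) = 32.8 × 0.700000 = 22.9600
Index = Σ wᵢ·(p₁ᵢ/p₀ᵢ) = 28.7868 + 19.0946 + 9.8774 + 19.2350 + 22.9600 = 99.9538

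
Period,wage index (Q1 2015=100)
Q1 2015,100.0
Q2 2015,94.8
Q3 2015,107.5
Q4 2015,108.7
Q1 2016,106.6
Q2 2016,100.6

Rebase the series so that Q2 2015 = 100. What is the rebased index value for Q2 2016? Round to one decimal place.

Rebased(Q2 2016) = 100.6 / 94.8 × 100 = 106.1181

106.1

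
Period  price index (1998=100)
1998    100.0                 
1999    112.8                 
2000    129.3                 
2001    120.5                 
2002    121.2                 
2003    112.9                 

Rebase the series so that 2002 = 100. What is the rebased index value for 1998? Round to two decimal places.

Rebased(1998) = 100.0 / 121.2 × 100 = 82.5083

82.51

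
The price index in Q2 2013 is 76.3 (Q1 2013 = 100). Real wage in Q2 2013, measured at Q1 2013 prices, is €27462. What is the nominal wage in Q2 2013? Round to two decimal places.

20953.51

Nominal = Real × (Index/100) = 27462 × (76.3/100)
        = 27462 × 0.763 = 20953.5060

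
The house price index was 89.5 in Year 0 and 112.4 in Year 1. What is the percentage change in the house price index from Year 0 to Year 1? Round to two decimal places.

Change = (112.4 − 89.5) / 89.5 × 100
       = 22.9 / 89.5 × 100 = 25.5866%

25.59%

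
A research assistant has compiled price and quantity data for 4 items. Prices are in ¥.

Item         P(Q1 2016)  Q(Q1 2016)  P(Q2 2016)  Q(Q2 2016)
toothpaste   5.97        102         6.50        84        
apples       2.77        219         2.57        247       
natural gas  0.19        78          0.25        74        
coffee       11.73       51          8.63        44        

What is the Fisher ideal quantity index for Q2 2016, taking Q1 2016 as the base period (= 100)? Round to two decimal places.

Laspeyres component (base-period weights):
ΣP(Q1 2016)Q(Q2 2016) = 5.97×84 + 2.77×247 + 0.19×74 + 11.73×44 = 501.48 + 684.19 + 14.06 + 516.12 = 1715.85
ΣP(Q1 2016)Q(Q1 2016) = 5.97×102 + 2.77×219 + 0.19×78 + 11.73×51 = 608.94 + 606.63 + 14.82 + 598.23 = 1828.62
L = 1715.85 / 1828.62 × 100 = 93.8331
Paasche component (current-period weights):
ΣP(Q2 2016)Q(Q2 2016) = 6.50×84 + 2.57×247 + 0.25×74 + 8.63×44 = 546 + 634.79 + 18.5 + 379.72 = 1579.01
ΣP(Q2 2016)Q(Q1 2016) = 6.50×102 + 2.57×219 + 0.25×78 + 8.63×51 = 663 + 562.83 + 19.5 + 440.13 = 1685.46
P = 1579.01 / 1685.46 × 100 = 93.6842
Fisher = √(L × P) = √(93.8331 × 93.6842) = 93.7586

93.76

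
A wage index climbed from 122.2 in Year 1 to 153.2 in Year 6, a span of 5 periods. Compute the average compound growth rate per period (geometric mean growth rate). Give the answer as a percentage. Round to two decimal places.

Growth factor = (153.2/122.2)^(1/5) = (1.253682)^(1/5) = 1.046255
Growth rate = 1.046255 − 1 = 0.046255 = 4.6255%

4.63%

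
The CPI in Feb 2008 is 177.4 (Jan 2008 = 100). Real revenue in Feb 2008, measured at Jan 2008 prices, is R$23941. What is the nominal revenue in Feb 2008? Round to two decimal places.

42471.33

Nominal = Real × (Index/100) = 23941 × (177.4/100)
        = 23941 × 1.774 = 42471.3340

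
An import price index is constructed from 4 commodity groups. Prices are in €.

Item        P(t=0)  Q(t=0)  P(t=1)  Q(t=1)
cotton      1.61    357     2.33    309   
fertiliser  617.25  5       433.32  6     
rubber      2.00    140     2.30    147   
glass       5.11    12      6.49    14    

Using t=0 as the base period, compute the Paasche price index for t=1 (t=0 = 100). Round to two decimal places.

82.09

Paasche price index uses current-period quantities as weights.
ΣP(t=1)·Q(t=1) = 2.33×309 + 433.32×6 + 2.30×147 + 6.49×14 = 719.97 + 2599.92 + 338.1 + 90.86 = 3748.85
ΣP(t=0)·Q(t=1) = 1.61×309 + 617.25×6 + 2.00×147 + 5.11×14 = 497.49 + 3703.5 + 294 + 71.54 = 4566.53
Index = 3748.85 / 4566.53 × 100 = 82.0941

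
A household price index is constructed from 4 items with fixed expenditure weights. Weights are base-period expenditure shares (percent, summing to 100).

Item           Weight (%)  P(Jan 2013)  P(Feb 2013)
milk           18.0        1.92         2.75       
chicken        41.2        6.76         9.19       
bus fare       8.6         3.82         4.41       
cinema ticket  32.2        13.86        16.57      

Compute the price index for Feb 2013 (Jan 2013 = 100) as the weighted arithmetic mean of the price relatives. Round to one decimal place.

milk: 18.0 × (2.75/1.92) = 18.0 × 1.432292 = 25.7812
chicken: 41.2 × (9.19/6.76) = 41.2 × 1.359467 = 56.0101
bus fare: 8.6 × (4.41/3.82) = 8.6 × 1.154450 = 9.9283
cinema ticket: 32.2 × (16.57/13.86) = 32.2 × 1.195527 = 38.4960
Index = Σ wᵢ·(p₁ᵢ/p₀ᵢ) = 25.7812 + 56.0101 + 9.9283 + 38.4960 = 130.2155

130.2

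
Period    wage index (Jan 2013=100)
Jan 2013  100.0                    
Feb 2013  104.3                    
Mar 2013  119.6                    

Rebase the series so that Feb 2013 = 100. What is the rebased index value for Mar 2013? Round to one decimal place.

114.7

Rebased(Mar 2013) = 119.6 / 104.3 × 100 = 114.6692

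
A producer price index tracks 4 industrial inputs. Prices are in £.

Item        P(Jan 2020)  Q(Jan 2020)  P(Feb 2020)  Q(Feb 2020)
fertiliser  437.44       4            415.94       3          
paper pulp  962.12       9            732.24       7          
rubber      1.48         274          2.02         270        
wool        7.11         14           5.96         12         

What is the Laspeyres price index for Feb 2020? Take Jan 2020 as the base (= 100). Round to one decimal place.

Laspeyres price index uses base-period quantities as weights.
ΣP(Feb 2020)·Q(Jan 2020) = 415.94×4 + 732.24×9 + 2.02×274 + 5.96×14 = 1663.76 + 6590.16 + 553.48 + 83.44 = 8890.84
ΣP(Jan 2020)·Q(Jan 2020) = 437.44×4 + 962.12×9 + 1.48×274 + 7.11×14 = 1749.76 + 8659.08 + 405.52 + 99.54 = 10913.9
Index = 8890.84 / 10913.9 × 100 = 81.4635

81.5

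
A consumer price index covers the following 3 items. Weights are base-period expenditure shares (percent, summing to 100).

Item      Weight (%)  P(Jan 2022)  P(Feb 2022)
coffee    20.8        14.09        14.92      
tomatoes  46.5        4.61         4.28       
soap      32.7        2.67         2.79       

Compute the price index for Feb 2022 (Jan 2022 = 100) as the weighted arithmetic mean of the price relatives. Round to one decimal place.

99.4

coffee: 20.8 × (14.92/14.09) = 20.8 × 1.058907 = 22.0253
tomatoes: 46.5 × (4.28/4.61) = 46.5 × 0.928416 = 43.1714
soap: 32.7 × (2.79/2.67) = 32.7 × 1.044944 = 34.1697
Index = Σ wᵢ·(p₁ᵢ/p₀ᵢ) = 22.0253 + 43.1714 + 34.1697 = 99.3663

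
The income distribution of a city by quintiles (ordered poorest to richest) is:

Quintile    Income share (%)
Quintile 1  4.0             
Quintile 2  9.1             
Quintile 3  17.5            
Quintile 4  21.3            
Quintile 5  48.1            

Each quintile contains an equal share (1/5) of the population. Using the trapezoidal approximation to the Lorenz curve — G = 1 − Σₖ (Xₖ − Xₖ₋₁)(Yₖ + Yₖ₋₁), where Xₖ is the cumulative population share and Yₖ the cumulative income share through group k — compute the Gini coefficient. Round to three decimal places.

0.402

Cumulative income shares Yₖ: 0.0400, 0.1310, 0.3060, 0.5190, 1.0000
Σ (Xₖ−Xₖ₋₁)(Yₖ+Yₖ₋₁) = (1/5)(0.0400+0.0000) + (1/5)(0.1310+0.0400) + (1/5)(0.3060+0.1310) + (1/5)(0.5190+0.3060) + (1/5)(1.0000+0.5190)
  = 0.0080 + 0.0342 + 0.0874 + 0.1650 + 0.3038 = 0.5984
G = 1 − 0.5984 = 0.4016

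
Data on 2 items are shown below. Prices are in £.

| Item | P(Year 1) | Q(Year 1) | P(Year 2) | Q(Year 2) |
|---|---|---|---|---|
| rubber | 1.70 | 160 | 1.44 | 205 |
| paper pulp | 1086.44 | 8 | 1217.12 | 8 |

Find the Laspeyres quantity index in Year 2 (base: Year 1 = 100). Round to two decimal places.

Laspeyres quantity index uses base-period prices as weights.
ΣP(Year 1)·Q(Year 2) = 1.70×205 + 1086.44×8 = 348.5 + 8691.52 = 9040.02
ΣP(Year 1)·Q(Year 1) = 1.70×160 + 1086.44×8 = 272 + 8691.52 = 8963.52
Index = 9040.02 / 8963.52 × 100 = 100.8535

100.85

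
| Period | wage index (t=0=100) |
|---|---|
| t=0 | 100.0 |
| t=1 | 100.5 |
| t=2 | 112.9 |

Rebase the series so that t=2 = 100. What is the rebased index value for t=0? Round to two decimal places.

88.57

Rebased(t=0) = 100.0 / 112.9 × 100 = 88.5740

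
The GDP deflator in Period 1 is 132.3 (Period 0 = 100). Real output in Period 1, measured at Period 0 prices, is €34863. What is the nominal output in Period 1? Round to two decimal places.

46123.75

Nominal = Real × (Index/100) = 34863 × (132.3/100)
        = 34863 × 1.323 = 46123.7490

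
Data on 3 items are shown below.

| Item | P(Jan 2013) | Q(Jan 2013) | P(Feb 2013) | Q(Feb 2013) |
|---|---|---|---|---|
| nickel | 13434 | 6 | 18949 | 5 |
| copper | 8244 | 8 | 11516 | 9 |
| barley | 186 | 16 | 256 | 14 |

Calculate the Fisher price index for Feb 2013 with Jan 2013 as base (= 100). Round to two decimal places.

Laspeyres component (base-period weights):
ΣP(Feb 2013)Q(Jan 2013) = 18949×6 + 11516×8 + 256×16 = 113694 + 92128 + 4096 = 209918
ΣP(Jan 2013)Q(Jan 2013) = 13434×6 + 8244×8 + 186×16 = 80604 + 65952 + 2976 = 149532
L = 209918 / 149532 × 100 = 140.3833
Paasche component (current-period weights):
ΣP(Feb 2013)Q(Feb 2013) = 18949×5 + 11516×9 + 256×14 = 94745 + 103644 + 3584 = 201973
ΣP(Jan 2013)Q(Feb 2013) = 13434×5 + 8244×9 + 186×14 = 67170 + 74196 + 2604 = 143970
P = 201973 / 143970 × 100 = 140.2883
Fisher = √(L × P) = √(140.3833 × 140.2883) = 140.3358

140.34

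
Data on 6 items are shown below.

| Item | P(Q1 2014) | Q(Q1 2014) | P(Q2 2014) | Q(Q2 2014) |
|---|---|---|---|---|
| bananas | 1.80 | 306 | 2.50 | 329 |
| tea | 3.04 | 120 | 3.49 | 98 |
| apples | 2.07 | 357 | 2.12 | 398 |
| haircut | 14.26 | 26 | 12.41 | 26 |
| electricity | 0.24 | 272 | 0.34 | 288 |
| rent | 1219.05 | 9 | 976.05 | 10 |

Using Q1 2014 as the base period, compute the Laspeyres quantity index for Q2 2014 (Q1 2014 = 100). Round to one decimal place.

Laspeyres quantity index uses base-period prices as weights.
ΣP(Q1 2014)·Q(Q2 2014) = 1.80×329 + 3.04×98 + 2.07×398 + 14.26×26 + 0.24×288 + 1219.05×10 = 592.2 + 297.92 + 823.86 + 370.76 + 69.12 + 12190.5 = 14344.36
ΣP(Q1 2014)·Q(Q1 2014) = 1.80×306 + 3.04×120 + 2.07×357 + 14.26×26 + 0.24×272 + 1219.05×9 = 550.8 + 364.8 + 738.99 + 370.76 + 65.28 + 10971.45 = 13062.08
Index = 14344.36 / 13062.08 × 100 = 109.8168

109.8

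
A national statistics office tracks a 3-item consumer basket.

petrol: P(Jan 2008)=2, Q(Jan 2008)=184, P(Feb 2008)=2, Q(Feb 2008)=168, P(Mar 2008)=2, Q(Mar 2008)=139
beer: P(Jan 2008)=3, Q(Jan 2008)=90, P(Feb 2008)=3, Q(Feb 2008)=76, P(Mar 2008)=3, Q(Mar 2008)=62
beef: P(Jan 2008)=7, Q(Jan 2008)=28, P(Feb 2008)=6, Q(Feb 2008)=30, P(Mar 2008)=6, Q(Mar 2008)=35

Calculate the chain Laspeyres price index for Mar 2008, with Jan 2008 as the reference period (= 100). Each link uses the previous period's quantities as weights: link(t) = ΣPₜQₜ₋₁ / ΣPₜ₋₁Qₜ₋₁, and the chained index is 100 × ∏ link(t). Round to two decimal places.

Link Jan 2008→Feb 2008:
ΣP(Feb 2008)Q(Jan 2008) = 2×184 + 3×90 + 6×28 = 368 + 270 + 168 = 806
ΣP(Jan 2008)Q(Jan 2008) = 2×184 + 3×90 + 7×28 = 368 + 270 + 196 = 834
link = 806/834 = 0.966427
Link Feb 2008→Mar 2008:
ΣP(Mar 2008)Q(Feb 2008) = 2×168 + 3×76 + 6×30 = 336 + 228 + 180 = 744
ΣP(Feb 2008)Q(Feb 2008) = 2×168 + 3×76 + 6×30 = 336 + 228 + 180 = 744
link = 744/744 = 1.000000
Chained index = 100 × 0.966427 × 1.000000 = 96.6427

96.64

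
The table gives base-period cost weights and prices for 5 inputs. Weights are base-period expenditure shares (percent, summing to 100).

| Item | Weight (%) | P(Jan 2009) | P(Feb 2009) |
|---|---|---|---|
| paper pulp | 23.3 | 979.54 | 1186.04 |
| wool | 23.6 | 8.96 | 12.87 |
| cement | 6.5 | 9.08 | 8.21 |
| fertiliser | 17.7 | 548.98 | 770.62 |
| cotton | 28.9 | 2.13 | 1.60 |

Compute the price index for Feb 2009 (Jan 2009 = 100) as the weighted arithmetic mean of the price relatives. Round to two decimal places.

paper pulp: 23.3 × (1186.04/979.54) = 23.3 × 1.210813 = 28.2119
wool: 23.6 × (12.87/8.96) = 23.6 × 1.436384 = 33.8987
cement: 6.5 × (8.21/9.08) = 6.5 × 0.904185 = 5.8772
fertiliser: 17.7 × (770.62/548.98) = 17.7 × 1.403731 = 24.8460
cotton: 28.9 × (1.60/2.13) = 28.9 × 0.751174 = 21.7089
Index = Σ wᵢ·(p₁ᵢ/p₀ᵢ) = 28.2119 + 33.8987 + 5.8772 + 24.8460 + 21.7089 = 114.5428

114.54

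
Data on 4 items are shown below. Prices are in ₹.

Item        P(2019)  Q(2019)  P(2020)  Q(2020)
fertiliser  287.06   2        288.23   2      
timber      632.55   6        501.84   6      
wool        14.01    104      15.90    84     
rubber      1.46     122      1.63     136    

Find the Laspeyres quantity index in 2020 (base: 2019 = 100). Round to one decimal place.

95.7

Laspeyres quantity index uses base-period prices as weights.
ΣP(2019)·Q(2020) = 287.06×2 + 632.55×6 + 14.01×84 + 1.46×136 = 574.12 + 3795.3 + 1176.84 + 198.56 = 5744.82
ΣP(2019)·Q(2019) = 287.06×2 + 632.55×6 + 14.01×104 + 1.46×122 = 574.12 + 3795.3 + 1457.04 + 178.12 = 6004.58
Index = 5744.82 / 6004.58 × 100 = 95.6740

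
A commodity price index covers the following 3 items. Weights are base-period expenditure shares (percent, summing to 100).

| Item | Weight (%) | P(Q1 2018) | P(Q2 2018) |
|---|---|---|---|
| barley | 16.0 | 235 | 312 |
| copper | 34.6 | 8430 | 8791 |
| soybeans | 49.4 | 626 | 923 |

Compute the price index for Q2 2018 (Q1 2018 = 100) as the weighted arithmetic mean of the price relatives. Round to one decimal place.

130.2

barley: 16.0 × (312/235) = 16.0 × 1.327660 = 21.2426
copper: 34.6 × (8791/8430) = 34.6 × 1.042823 = 36.0817
soybeans: 49.4 × (923/626) = 49.4 × 1.474441 = 72.8374
Index = Σ wᵢ·(p₁ᵢ/p₀ᵢ) = 21.2426 + 36.0817 + 72.8374 = 130.1616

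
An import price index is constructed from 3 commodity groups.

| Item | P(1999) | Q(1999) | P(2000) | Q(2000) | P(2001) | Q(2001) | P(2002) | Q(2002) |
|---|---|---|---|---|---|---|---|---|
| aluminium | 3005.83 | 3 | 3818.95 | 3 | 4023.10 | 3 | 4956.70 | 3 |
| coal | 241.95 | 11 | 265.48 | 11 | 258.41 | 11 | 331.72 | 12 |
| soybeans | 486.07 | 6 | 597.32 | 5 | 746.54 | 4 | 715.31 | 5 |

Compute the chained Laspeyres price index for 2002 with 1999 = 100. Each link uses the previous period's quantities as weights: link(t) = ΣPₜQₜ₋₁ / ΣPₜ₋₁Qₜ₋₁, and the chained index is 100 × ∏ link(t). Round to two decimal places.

Link 1999→2000:
ΣP(2000)Q(1999) = 3818.95×3 + 265.48×11 + 597.32×6 = 11456.85 + 2920.28 + 3583.92 = 17961.05
ΣP(1999)Q(1999) = 3005.83×3 + 241.95×11 + 486.07×6 = 9017.49 + 2661.45 + 2916.42 = 14595.36
link = 17961.05/14595.36 = 1.230600
Link 2000→2001:
ΣP(2001)Q(2000) = 4023.10×3 + 258.41×11 + 746.54×5 = 12069.3 + 2842.51 + 3732.7 = 18644.51
ΣP(2000)Q(2000) = 3818.95×3 + 265.48×11 + 597.32×5 = 11456.85 + 2920.28 + 2986.6 = 17363.73
link = 18644.51/17363.73 = 1.073762
Link 2001→2002:
ΣP(2002)Q(2001) = 4956.70×3 + 331.72×11 + 715.31×4 = 14870.1 + 3648.92 + 2861.24 = 21380.26
ΣP(2001)Q(2001) = 4023.10×3 + 258.41×11 + 746.54×4 = 12069.3 + 2842.51 + 2986.16 = 17897.97
link = 21380.26/17897.97 = 1.194563
Chained index = 100 × 1.230600 × 1.073762 × 1.194563 = 157.8462

157.85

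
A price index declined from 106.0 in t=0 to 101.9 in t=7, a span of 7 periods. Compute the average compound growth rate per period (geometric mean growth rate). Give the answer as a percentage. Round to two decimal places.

-0.56%

Growth factor = (101.9/106.0)^(1/7) = (0.961321)^(1/7) = 0.994381
Growth rate = 0.994381 − 1 = -0.005619 = -0.5619%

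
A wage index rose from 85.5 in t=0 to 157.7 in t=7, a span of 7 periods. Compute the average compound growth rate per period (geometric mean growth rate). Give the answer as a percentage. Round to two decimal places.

9.14%

Growth factor = (157.7/85.5)^(1/7) = (1.844444)^(1/7) = 1.091392
Growth rate = 1.091392 − 1 = 0.091392 = 9.1392%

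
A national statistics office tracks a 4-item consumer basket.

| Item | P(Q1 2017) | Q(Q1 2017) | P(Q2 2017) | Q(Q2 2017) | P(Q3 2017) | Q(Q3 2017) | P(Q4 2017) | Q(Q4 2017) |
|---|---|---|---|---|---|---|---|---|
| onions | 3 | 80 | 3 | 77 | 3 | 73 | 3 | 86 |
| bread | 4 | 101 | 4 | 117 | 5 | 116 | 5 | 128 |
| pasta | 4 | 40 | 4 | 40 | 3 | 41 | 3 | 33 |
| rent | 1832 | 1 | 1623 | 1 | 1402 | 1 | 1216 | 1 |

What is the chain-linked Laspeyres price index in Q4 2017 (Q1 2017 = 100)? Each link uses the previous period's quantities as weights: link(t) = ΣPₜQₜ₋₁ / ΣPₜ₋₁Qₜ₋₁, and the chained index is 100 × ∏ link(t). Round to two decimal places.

Link Q1 2017→Q2 2017:
ΣP(Q2 2017)Q(Q1 2017) = 3×80 + 4×101 + 4×40 + 1623×1 = 240 + 404 + 160 + 1623 = 2427
ΣP(Q1 2017)Q(Q1 2017) = 3×80 + 4×101 + 4×40 + 1832×1 = 240 + 404 + 160 + 1832 = 2636
link = 2427/2636 = 0.920713
Link Q2 2017→Q3 2017:
ΣP(Q3 2017)Q(Q2 2017) = 3×77 + 5×117 + 3×40 + 1402×1 = 231 + 585 + 120 + 1402 = 2338
ΣP(Q2 2017)Q(Q2 2017) = 3×77 + 4×117 + 4×40 + 1623×1 = 231 + 468 + 160 + 1623 = 2482
link = 2338/2482 = 0.941982
Link Q3 2017→Q4 2017:
ΣP(Q4 2017)Q(Q3 2017) = 3×73 + 5×116 + 3×41 + 1216×1 = 219 + 580 + 123 + 1216 = 2138
ΣP(Q3 2017)Q(Q3 2017) = 3×73 + 5×116 + 3×41 + 1402×1 = 219 + 580 + 123 + 1402 = 2324
link = 2138/2324 = 0.919966
Chained index = 100 × 0.920713 × 0.941982 × 0.919966 = 79.7882

79.79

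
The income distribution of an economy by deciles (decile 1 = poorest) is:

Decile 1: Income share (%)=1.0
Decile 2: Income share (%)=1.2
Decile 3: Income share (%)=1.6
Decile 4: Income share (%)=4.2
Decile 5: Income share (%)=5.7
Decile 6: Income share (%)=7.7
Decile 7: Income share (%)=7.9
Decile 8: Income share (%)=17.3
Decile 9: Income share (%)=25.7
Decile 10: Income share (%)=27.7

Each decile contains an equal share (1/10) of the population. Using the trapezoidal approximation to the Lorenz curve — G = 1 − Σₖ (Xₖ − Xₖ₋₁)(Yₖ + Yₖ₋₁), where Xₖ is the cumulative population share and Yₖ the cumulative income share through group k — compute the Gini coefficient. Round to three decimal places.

Cumulative income shares Yₖ: 0.0100, 0.0220, 0.0380, 0.0800, 0.1370, 0.2140, 0.2930, 0.4660, 0.7230, 1.0000
Σ (Xₖ−Xₖ₋₁)(Yₖ+Yₖ₋₁) = (1/10)(0.0100+0.0000) + (1/10)(0.0220+0.0100) + (1/10)(0.0380+0.0220) + (1/10)(0.0800+0.0380) + (1/10)(0.1370+0.0800) + (1/10)(0.2140+0.1370) + (1/10)(0.2930+0.2140) + (1/10)(0.4660+0.2930) + (1/10)(0.7230+0.4660) + (1/10)(1.0000+0.7230)
  = 0.0010 + 0.0032 + 0.0060 + 0.0118 + 0.0217 + 0.0351 + 0.0507 + 0.0759 + 0.1189 + 0.1723 = 0.4966
G = 1 − 0.4966 = 0.5034

0.503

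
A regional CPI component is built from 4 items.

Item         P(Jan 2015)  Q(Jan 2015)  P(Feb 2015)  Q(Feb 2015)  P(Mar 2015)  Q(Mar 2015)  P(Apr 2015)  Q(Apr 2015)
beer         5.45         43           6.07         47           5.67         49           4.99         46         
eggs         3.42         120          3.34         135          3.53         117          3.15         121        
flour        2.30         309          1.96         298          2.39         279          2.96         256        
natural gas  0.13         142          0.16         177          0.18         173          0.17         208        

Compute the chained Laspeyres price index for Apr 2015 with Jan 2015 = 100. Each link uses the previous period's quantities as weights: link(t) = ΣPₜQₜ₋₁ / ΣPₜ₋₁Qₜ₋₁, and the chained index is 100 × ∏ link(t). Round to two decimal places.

109.48

Link Jan 2015→Feb 2015:
ΣP(Feb 2015)Q(Jan 2015) = 6.07×43 + 3.34×120 + 1.96×309 + 0.16×142 = 261.01 + 400.8 + 605.64 + 22.72 = 1290.17
ΣP(Jan 2015)Q(Jan 2015) = 5.45×43 + 3.42×120 + 2.30×309 + 0.13×142 = 234.35 + 410.4 + 710.7 + 18.46 = 1373.91
link = 1290.17/1373.91 = 0.939050
Link Feb 2015→Mar 2015:
ΣP(Mar 2015)Q(Feb 2015) = 5.67×47 + 3.53×135 + 2.39×298 + 0.18×177 = 266.49 + 476.55 + 712.22 + 31.86 = 1487.12
ΣP(Feb 2015)Q(Feb 2015) = 6.07×47 + 3.34×135 + 1.96×298 + 0.16×177 = 285.29 + 450.9 + 584.08 + 28.32 = 1348.59
link = 1487.12/1348.59 = 1.102722
Link Mar 2015→Apr 2015:
ΣP(Apr 2015)Q(Mar 2015) = 4.99×49 + 3.15×117 + 2.96×279 + 0.17×173 = 244.51 + 368.55 + 825.84 + 29.41 = 1468.31
ΣP(Mar 2015)Q(Mar 2015) = 5.67×49 + 3.53×117 + 2.39×279 + 0.18×173 = 277.83 + 413.01 + 666.81 + 31.14 = 1388.79
link = 1468.31/1388.79 = 1.057258
Chained index = 100 × 0.939050 × 1.102722 × 1.057258 = 109.4803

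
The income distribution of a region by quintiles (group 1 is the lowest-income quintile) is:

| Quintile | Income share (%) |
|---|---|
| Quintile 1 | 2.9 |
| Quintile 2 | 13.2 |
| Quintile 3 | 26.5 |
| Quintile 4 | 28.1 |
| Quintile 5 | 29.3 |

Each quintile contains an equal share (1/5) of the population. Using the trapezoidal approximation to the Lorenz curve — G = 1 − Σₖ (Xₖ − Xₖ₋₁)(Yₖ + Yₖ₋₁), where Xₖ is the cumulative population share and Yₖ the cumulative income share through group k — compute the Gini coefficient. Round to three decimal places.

0.271

Cumulative income shares Yₖ: 0.0290, 0.1610, 0.4260, 0.7070, 1.0000
Σ (Xₖ−Xₖ₋₁)(Yₖ+Yₖ₋₁) = (1/5)(0.0290+0.0000) + (1/5)(0.1610+0.0290) + (1/5)(0.4260+0.1610) + (1/5)(0.7070+0.4260) + (1/5)(1.0000+0.7070)
  = 0.0058 + 0.0380 + 0.1174 + 0.2266 + 0.3414 = 0.7292
G = 1 − 0.7292 = 0.2708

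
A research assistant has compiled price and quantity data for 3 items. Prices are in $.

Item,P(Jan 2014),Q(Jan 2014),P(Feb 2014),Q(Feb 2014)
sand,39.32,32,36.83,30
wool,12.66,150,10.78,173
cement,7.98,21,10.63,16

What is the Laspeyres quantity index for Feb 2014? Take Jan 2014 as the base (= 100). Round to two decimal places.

Laspeyres quantity index uses base-period prices as weights.
ΣP(Jan 2014)·Q(Feb 2014) = 39.32×30 + 12.66×173 + 7.98×16 = 1179.6 + 2190.18 + 127.68 = 3497.46
ΣP(Jan 2014)·Q(Jan 2014) = 39.32×32 + 12.66×150 + 7.98×21 = 1258.24 + 1899 + 167.58 = 3324.82
Index = 3497.46 / 3324.82 × 100 = 105.1925

105.19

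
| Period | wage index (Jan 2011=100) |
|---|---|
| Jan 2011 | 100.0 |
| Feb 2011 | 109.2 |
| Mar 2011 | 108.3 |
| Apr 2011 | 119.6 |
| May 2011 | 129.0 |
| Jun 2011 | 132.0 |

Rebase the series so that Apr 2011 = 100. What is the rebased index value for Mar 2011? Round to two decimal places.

90.55

Rebased(Mar 2011) = 108.3 / 119.6 × 100 = 90.5518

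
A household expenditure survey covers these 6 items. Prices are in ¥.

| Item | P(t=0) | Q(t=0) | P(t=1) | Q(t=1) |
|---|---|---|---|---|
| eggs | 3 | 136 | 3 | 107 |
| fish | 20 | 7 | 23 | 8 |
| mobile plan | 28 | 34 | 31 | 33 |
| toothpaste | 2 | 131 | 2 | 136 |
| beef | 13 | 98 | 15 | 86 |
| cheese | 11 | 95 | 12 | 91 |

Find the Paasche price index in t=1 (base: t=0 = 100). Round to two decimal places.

110.17

Paasche price index uses current-period quantities as weights.
ΣP(t=1)·Q(t=1) = 3×107 + 23×8 + 31×33 + 2×136 + 15×86 + 12×91 = 321 + 184 + 1023 + 272 + 1290 + 1092 = 4182
ΣP(t=0)·Q(t=1) = 3×107 + 20×8 + 28×33 + 2×136 + 13×86 + 11×91 = 321 + 160 + 924 + 272 + 1118 + 1001 = 3796
Index = 4182 / 3796 × 100 = 110.1686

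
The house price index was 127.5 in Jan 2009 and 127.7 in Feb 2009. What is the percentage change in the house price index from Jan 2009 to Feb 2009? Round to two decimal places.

0.16%

Change = (127.7 − 127.5) / 127.5 × 100
       = 0.2 / 127.5 × 100 = 0.1569%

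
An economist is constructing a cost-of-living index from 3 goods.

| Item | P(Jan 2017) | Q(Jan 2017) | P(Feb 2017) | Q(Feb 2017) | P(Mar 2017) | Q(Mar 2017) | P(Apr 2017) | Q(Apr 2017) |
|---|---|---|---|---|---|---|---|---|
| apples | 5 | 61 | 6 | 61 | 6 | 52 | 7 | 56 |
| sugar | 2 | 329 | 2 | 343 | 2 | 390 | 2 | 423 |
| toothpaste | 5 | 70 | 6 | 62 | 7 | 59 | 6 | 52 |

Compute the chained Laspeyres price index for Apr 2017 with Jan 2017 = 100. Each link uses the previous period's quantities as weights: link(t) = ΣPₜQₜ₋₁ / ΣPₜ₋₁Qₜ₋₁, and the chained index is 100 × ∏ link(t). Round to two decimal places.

Link Jan 2017→Feb 2017:
ΣP(Feb 2017)Q(Jan 2017) = 6×61 + 2×329 + 6×70 = 366 + 658 + 420 = 1444
ΣP(Jan 2017)Q(Jan 2017) = 5×61 + 2×329 + 5×70 = 305 + 658 + 350 = 1313
link = 1444/1313 = 1.099772
Link Feb 2017→Mar 2017:
ΣP(Mar 2017)Q(Feb 2017) = 6×61 + 2×343 + 7×62 = 366 + 686 + 434 = 1486
ΣP(Feb 2017)Q(Feb 2017) = 6×61 + 2×343 + 6×62 = 366 + 686 + 372 = 1424
link = 1486/1424 = 1.043539
Link Mar 2017→Apr 2017:
ΣP(Apr 2017)Q(Mar 2017) = 7×52 + 2×390 + 6×59 = 364 + 780 + 354 = 1498
ΣP(Mar 2017)Q(Mar 2017) = 6×52 + 2×390 + 7×59 = 312 + 780 + 413 = 1505
link = 1498/1505 = 0.995349
Chained index = 100 × 1.099772 × 1.043539 × 0.995349 = 114.2317

114.23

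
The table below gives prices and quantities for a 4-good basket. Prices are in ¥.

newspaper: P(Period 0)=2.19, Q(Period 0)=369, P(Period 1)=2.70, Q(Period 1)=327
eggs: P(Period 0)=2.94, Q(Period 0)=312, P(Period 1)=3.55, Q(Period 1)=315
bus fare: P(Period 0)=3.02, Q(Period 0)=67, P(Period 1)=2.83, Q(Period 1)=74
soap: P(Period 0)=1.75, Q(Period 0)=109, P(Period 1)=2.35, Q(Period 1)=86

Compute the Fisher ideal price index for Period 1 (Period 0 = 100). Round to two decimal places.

120.01

Laspeyres component (base-period weights):
ΣP(Period 1)Q(Period 0) = 2.70×369 + 3.55×312 + 2.83×67 + 2.35×109 = 996.3 + 1107.6 + 189.61 + 256.15 = 2549.66
ΣP(Period 0)Q(Period 0) = 2.19×369 + 2.94×312 + 3.02×67 + 1.75×109 = 808.11 + 917.28 + 202.34 + 190.75 = 2118.48
L = 2549.66 / 2118.48 × 100 = 120.3533
Paasche component (current-period weights):
ΣP(Period 1)Q(Period 1) = 2.70×327 + 3.55×315 + 2.83×74 + 2.35×86 = 882.9 + 1118.25 + 209.42 + 202.1 = 2412.67
ΣP(Period 0)Q(Period 1) = 2.19×327 + 2.94×315 + 3.02×74 + 1.75×86 = 716.13 + 926.1 + 223.48 + 150.5 = 2016.21
P = 2412.67 / 2016.21 × 100 = 119.6636
Fisher = √(L × P) = √(120.3533 × 119.6636) = 120.0080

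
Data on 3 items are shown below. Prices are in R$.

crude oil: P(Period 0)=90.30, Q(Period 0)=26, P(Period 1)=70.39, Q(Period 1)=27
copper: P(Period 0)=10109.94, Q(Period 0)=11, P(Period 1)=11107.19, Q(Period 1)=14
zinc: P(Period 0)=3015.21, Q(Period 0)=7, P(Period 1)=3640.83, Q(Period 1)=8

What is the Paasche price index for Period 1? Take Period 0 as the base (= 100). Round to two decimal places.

110.96

Paasche price index uses current-period quantities as weights.
ΣP(Period 1)·Q(Period 1) = 70.39×27 + 11107.19×14 + 3640.83×8 = 1900.53 + 155500.66 + 29126.64 = 186527.83
ΣP(Period 0)·Q(Period 1) = 90.30×27 + 10109.94×14 + 3015.21×8 = 2438.1 + 141539.16 + 24121.68 = 168098.94
Index = 186527.83 / 168098.94 × 100 = 110.9631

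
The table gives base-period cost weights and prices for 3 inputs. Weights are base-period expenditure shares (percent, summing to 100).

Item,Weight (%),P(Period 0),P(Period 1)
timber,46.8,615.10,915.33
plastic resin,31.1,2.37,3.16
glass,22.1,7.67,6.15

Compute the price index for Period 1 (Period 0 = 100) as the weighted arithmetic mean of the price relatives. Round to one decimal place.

timber: 46.8 × (915.33/615.10) = 46.8 × 1.488099 = 69.6431
plastic resin: 31.1 × (3.16/2.37) = 31.1 × 1.333333 = 41.4667
glass: 22.1 × (6.15/7.67) = 22.1 × 0.801825 = 17.7203
Index = Σ wᵢ·(p₁ᵢ/p₀ᵢ) = 69.6431 + 41.4667 + 17.7203 = 128.8301

128.8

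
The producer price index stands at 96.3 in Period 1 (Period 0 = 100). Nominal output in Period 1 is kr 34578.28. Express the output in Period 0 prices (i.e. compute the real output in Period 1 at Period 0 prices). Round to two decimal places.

Real = Nominal ÷ (Index/100) = 34578.28 ÷ (96.3/100)
     = 34578.28 ÷ 0.963 = 35906.8328

35906.83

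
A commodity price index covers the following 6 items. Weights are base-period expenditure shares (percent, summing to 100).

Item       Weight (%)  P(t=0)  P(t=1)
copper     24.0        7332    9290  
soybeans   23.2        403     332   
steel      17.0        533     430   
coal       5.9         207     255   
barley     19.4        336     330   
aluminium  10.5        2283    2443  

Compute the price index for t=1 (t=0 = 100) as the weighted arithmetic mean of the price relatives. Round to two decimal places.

100.79

copper: 24.0 × (9290/7332) = 24.0 × 1.267049 = 30.4092
soybeans: 23.2 × (332/403) = 23.2 × 0.823821 = 19.1127
steel: 17.0 × (430/533) = 17.0 × 0.806754 = 13.7148
coal: 5.9 × (255/207) = 5.9 × 1.231884 = 7.2681
barley: 19.4 × (330/336) = 19.4 × 0.982143 = 19.0536
aluminium: 10.5 × (2443/2283) = 10.5 × 1.070083 = 11.2359
Index = Σ wᵢ·(p₁ᵢ/p₀ᵢ) = 30.4092 + 19.1127 + 13.7148 + 7.2681 + 19.0536 + 11.2359 = 100.7942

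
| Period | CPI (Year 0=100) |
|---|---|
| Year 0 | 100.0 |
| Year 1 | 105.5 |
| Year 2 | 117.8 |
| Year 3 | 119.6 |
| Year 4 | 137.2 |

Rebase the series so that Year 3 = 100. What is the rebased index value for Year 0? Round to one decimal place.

Rebased(Year 0) = 100.0 / 119.6 × 100 = 83.6120

83.6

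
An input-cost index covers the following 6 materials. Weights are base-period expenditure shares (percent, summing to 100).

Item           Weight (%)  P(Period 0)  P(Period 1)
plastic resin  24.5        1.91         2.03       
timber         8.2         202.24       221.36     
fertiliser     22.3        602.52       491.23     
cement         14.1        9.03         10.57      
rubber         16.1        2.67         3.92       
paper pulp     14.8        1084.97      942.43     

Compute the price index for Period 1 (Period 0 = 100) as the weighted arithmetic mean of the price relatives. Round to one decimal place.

106.2

plastic resin: 24.5 × (2.03/1.91) = 24.5 × 1.062827 = 26.0393
timber: 8.2 × (221.36/202.24) = 8.2 × 1.094541 = 8.9752
fertiliser: 22.3 × (491.23/602.52) = 22.3 × 0.815292 = 18.1810
cement: 14.1 × (10.57/9.03) = 14.1 × 1.170543 = 16.5047
rubber: 16.1 × (3.92/2.67) = 16.1 × 1.468165 = 23.6375
paper pulp: 14.8 × (942.43/1084.97) = 14.8 × 0.868623 = 12.8556
Index = Σ wᵢ·(p₁ᵢ/p₀ᵢ) = 26.0393 + 8.9752 + 18.1810 + 16.5047 + 23.6375 + 12.8556 = 106.1933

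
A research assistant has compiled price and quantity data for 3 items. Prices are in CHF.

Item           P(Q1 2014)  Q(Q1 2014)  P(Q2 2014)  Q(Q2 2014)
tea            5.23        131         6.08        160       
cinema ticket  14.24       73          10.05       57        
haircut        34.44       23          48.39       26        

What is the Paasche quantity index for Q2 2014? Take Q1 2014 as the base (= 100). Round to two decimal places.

106.08

Paasche quantity index uses current-period prices as weights.
ΣP(Q2 2014)·Q(Q2 2014) = 6.08×160 + 10.05×57 + 48.39×26 = 972.8 + 572.85 + 1258.14 = 2803.79
ΣP(Q2 2014)·Q(Q1 2014) = 6.08×131 + 10.05×73 + 48.39×23 = 796.48 + 733.65 + 1112.97 = 2643.1
Index = 2803.79 / 2643.1 × 100 = 106.0796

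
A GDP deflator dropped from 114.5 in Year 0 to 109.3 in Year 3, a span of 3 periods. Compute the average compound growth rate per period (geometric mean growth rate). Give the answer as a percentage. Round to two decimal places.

Growth factor = (109.3/114.5)^(1/3) = (0.954585)^(1/3) = 0.984627
Growth rate = 0.984627 − 1 = -0.015373 = -1.5373%

-1.54%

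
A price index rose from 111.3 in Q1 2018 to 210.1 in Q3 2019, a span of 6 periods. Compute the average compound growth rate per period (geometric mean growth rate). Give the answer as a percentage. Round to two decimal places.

11.17%

Growth factor = (210.1/111.3)^(1/6) = (1.887691)^(1/6) = 1.111702
Growth rate = 1.111702 − 1 = 0.111702 = 11.1702%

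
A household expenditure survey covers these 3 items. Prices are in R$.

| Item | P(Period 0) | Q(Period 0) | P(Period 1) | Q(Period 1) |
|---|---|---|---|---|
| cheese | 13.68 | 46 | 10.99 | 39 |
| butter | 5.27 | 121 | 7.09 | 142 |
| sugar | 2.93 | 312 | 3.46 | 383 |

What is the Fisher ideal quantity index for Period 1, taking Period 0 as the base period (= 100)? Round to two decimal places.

Laspeyres component (base-period weights):
ΣP(Period 0)Q(Period 1) = 13.68×39 + 5.27×142 + 2.93×383 = 533.52 + 748.34 + 1122.19 = 2404.05
ΣP(Period 0)Q(Period 0) = 13.68×46 + 5.27×121 + 2.93×312 = 629.28 + 637.67 + 914.16 = 2181.11
L = 2404.05 / 2181.11 × 100 = 110.2214
Paasche component (current-period weights):
ΣP(Period 1)Q(Period 1) = 10.99×39 + 7.09×142 + 3.46×383 = 428.61 + 1006.78 + 1325.18 = 2760.57
ΣP(Period 1)Q(Period 0) = 10.99×46 + 7.09×121 + 3.46×312 = 505.54 + 857.89 + 1079.52 = 2442.95
P = 2760.57 / 2442.95 × 100 = 113.0015
Fisher = √(L × P) = √(110.2214 × 113.0015) = 111.6028

111.60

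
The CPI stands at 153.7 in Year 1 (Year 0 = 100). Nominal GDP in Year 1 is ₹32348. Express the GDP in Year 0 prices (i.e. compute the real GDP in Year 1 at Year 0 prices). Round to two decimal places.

21046.19

Real = Nominal ÷ (Index/100) = 32348 ÷ (153.7/100)
     = 32348 ÷ 1.537 = 21046.1939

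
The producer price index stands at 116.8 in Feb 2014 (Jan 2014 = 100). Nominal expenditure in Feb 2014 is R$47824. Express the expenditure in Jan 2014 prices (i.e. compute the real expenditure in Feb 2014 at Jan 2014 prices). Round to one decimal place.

Real = Nominal ÷ (Index/100) = 47824 ÷ (116.8/100)
     = 47824 ÷ 1.168 = 40945.2055

40945.2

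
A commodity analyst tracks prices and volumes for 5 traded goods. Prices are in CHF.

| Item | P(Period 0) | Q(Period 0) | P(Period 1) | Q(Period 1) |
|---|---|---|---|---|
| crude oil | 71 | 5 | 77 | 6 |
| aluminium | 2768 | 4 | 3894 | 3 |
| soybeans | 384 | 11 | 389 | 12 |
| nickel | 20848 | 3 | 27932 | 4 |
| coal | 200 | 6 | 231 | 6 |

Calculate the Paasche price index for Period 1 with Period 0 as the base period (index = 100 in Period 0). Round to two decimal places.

Paasche price index uses current-period quantities as weights.
ΣP(Period 1)·Q(Period 1) = 77×6 + 3894×3 + 389×12 + 27932×4 + 231×6 = 462 + 11682 + 4668 + 111728 + 1386 = 129926
ΣP(Period 0)·Q(Period 1) = 71×6 + 2768×3 + 384×12 + 20848×4 + 200×6 = 426 + 8304 + 4608 + 83392 + 1200 = 97930
Index = 129926 / 97930 × 100 = 132.6723

132.67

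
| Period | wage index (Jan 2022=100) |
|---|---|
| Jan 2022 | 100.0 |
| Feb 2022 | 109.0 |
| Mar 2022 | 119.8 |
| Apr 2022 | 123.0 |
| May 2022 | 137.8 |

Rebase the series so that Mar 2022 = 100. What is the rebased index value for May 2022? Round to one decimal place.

115.0

Rebased(May 2022) = 137.8 / 119.8 × 100 = 115.0250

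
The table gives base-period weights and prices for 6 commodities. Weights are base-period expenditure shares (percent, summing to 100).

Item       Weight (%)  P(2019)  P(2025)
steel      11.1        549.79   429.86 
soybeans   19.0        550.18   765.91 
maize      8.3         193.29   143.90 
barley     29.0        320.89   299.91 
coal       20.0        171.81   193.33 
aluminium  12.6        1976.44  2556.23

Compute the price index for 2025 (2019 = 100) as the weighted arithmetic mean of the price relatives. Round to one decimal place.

steel: 11.1 × (429.86/549.79) = 11.1 × 0.781862 = 8.6787
soybeans: 19.0 × (765.91/550.18) = 19.0 × 1.392108 = 26.4501
maize: 8.3 × (143.90/193.29) = 8.3 × 0.744477 = 6.1792
barley: 29.0 × (299.91/320.89) = 29.0 × 0.934619 = 27.1040
coal: 20.0 × (193.33/171.81) = 20.0 × 1.125255 = 22.5051
aluminium: 12.6 × (2556.23/1976.44) = 12.6 × 1.293351 = 16.2962
Index = Σ wᵢ·(p₁ᵢ/p₀ᵢ) = 8.6787 + 26.4501 + 6.1792 + 27.1040 + 22.5051 + 16.2962 = 107.2132

107.2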